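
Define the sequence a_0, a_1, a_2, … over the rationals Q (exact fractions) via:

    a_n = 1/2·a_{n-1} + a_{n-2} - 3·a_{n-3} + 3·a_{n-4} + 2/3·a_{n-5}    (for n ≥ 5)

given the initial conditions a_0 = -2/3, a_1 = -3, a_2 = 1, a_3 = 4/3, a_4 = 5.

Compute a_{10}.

a_5 = 1/2·5 + 1·4/3 + -3·1 + 3·-3 + 2/3·-2/3 = -155/18
a_6 = 1/2·-155/18 + 1·5 + -3·4/3 + 3·1 + 2/3·-3 = -83/36
a_7 = 1/2·-83/36 + 1·-155/18 + -3·5 + 3·4/3 + 2/3·1 = -1447/72
a_8 = 1/2·-1447/72 + 1·-83/36 + -3·-155/18 + 3·5 + 2/3·4/3 = 4229/144
a_9 = 1/2·4229/144 + 1·-1447/72 + -3·-83/36 + 3·-155/18 + 2/3·5 = -6047/288
a_10 = 1/2·-6047/288 + 1·4229/144 + -3·-1447/72 + 3·-83/36 + 2/3·-155/18 = 114919/1728

114919/1728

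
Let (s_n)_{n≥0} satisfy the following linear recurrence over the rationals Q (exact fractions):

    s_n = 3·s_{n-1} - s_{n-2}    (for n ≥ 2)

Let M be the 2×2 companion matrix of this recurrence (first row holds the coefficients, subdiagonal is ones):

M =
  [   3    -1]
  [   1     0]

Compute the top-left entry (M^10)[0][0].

(M^10)[0][0] is the top entry after applying M 10 times to the unit state (1, 0). Equivalently it is h_{11} for the auxiliary sequence (h_n) obeying the same recurrence with h_1 = 1 and h_i = 0 for 0 ≤ i < 1:
h_2 = 3·1 + -1·0 = 3
h_3 = 3·3 + -1·1 = 8
h_4 = 3·8 + -1·3 = 21
h_5 = 3·21 + -1·8 = 55
h_6 = 3·55 + -1·21 = 144
h_7 = 3·144 + -1·55 = 377
h_8 = 3·377 + -1·144 = 987
h_9 = 3·987 + -1·377 = 2584
h_10 = 3·2584 + -1·987 = 6765
h_11 = 3·6765 + -1·2584 = 17711

17711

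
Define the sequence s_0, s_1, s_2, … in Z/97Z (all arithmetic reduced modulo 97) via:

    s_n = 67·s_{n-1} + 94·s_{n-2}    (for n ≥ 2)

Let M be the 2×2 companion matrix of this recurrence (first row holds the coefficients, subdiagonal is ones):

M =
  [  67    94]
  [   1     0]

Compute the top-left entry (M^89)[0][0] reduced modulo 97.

(M^89)[0][0] is the top entry after applying M 89 times to the unit state (1, 0). Equivalently it is h_{90} for the auxiliary sequence (h_n) obeying the same recurrence with h_1 = 1 and h_i = 0 for 0 ≤ i < 1:
h_2 = 67·1 + 94·0 = 67
h_3 = 67·67 + 94·1 = 24
h_4 = 67·24 + 94·67 = 49
h_5 = 67·49 + 94·24 = 10
h_6 = 67·10 + 94·49 = 38
h_7 = 67·38 + 94·10 = 91
h_8 = 67·91 + 94·38 = 66
h_9 = 67·66 + 94·91 = 75
h_10 = 67·75 + 94·66 = 74
h_11 = 67·74 + 94·75 = 77
h_12 = 67·77 + 94·74 = 87
h_13 = 67·87 + 94·77 = 69
h_14 = 67·69 + 94·87 = 94
h_15 = 67·94 + 94·69 = 77
h_16 = 67·77 + 94·94 = 27
h_17 = 67·27 + 94·77 = 26
h_18 = 67·26 + 94·27 = 12
h_19 = 67·12 + 94·26 = 47
h_20 = 67·47 + 94·12 = 9
h_21 = 67·9 + 94·47 = 74
h_22 = 67·74 + 94·9 = 81
h_23 = 67·81 + 94·74 = 64
h_24 = 67·64 + 94·81 = 68
h_25 = 67·68 + 94·64 = 96
h_26 = 67·96 + 94·68 = 20
h_27 = 67·20 + 94·96 = 82
h_28 = 67·82 + 94·20 = 2
h_29 = 67·2 + 94·82 = 82
h_30 = 67·82 + 94·2 = 56
h_31 = 67·56 + 94·82 = 14
h_32 = 67·14 + 94·56 = 91
h_33 = 67·91 + 94·14 = 41
h_34 = 67·41 + 94·91 = 49
h_35 = 67·49 + 94·41 = 56
h_36 = 67·56 + 94·49 = 16
h_37 = 67·16 + 94·56 = 31
h_38 = 67·31 + 94·16 = 89
h_39 = 67·89 + 94·31 = 50
h_40 = 67·50 + 94·89 = 76
h_41 = 67·76 + 94·50 = 92
h_42 = 67·92 + 94·76 = 19
h_43 = 67·19 + 94·92 = 27
h_44 = 67·27 + 94·19 = 6
h_45 = 67·6 + 94·27 = 30
h_46 = 67·30 + 94·6 = 52
h_47 = 67·52 + 94·30 = 96
h_48 = 67·96 + 94·52 = 68
h_49 = 67·68 + 94·96 = 0
h_50 = 67·0 + 94·68 = 87
h_51 = 67·87 + 94·0 = 9
h_52 = 67·9 + 94·87 = 51
h_53 = 67·51 + 94·9 = 92
h_54 = 67·92 + 94·51 = 94
h_55 = 67·94 + 94·92 = 8
h_56 = 67·8 + 94·94 = 60
h_57 = 67·60 + 94·8 = 19
h_58 = 67·19 + 94·60 = 26
h_59 = 67·26 + 94·19 = 36
h_60 = 67·36 + 94·26 = 6
h_61 = 67·6 + 94·36 = 3
h_62 = 67·3 + 94·6 = 86
h_63 = 67·86 + 94·3 = 30
h_64 = 67·30 + 94·86 = 6
h_65 = 67·6 + 94·30 = 21
h_66 = 67·21 + 94·6 = 31
h_67 = 67·31 + 94·21 = 74
h_68 = 67·74 + 94·31 = 15
h_69 = 67·15 + 94·74 = 7
h_70 = 67·7 + 94·15 = 36
h_71 = 67·36 + 94·7 = 63
h_72 = 67·63 + 94·36 = 39
h_73 = 67·39 + 94·63 = 96
h_74 = 67·96 + 94·39 = 10
h_75 = 67·10 + 94·96 = 91
h_76 = 67·91 + 94·10 = 53
h_77 = 67·53 + 94·91 = 77
h_78 = 67·77 + 94·53 = 53
h_79 = 67·53 + 94·77 = 22
h_80 = 67·22 + 94·53 = 54
h_81 = 67·54 + 94·22 = 60
h_82 = 67·60 + 94·54 = 75
h_83 = 67·75 + 94·60 = 92
h_84 = 67·92 + 94·75 = 22
h_85 = 67·22 + 94·92 = 34
h_86 = 67·34 + 94·22 = 78
h_87 = 67·78 + 94·34 = 80
h_88 = 67·80 + 94·78 = 82
h_89 = 67·82 + 94·80 = 16
h_90 = 67·16 + 94·82 = 50

50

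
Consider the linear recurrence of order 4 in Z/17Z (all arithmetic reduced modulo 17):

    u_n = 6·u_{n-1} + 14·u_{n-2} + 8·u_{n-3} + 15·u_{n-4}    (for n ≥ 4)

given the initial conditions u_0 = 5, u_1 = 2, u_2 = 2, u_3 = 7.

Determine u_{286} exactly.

9

u_4 = 6·7 + 14·2 + 8·2 + 15·5 = 8
u_5 = 6·8 + 14·7 + 8·2 + 15·2 = 5
u_6 = 6·5 + 14·8 + 8·7 + 15·2 = 7
u_7 = 6·7 + 14·5 + 8·8 + 15·7 = 9
u_8 = 6·9 + 14·7 + 8·5 + 15·8 = 6
u_9 = 6·6 + 14·9 + 8·7 + 15·5 = 4
Continuing the recurrence:
  u_10 = 13;  u_11 = 11;  u_12 = 13;  u_13 = 5;  u_14 = 2;  u_15 = 11
  u_16 = 6;  u_17 = 9;  u_18 = 1;  u_19 = 5;  u_20 = 2;  u_21 = 4
  u_22 = 5;  u_23 = 7;  u_24 = 4;  u_25 = 1;  u_26 = 6;  u_27 = 0
  u_28 = 16;  u_29 = 6;  u_30 = 10;  u_31 = 0;  u_32 = 3;  u_33 = 1
  u_34 = 11;  u_35 = 2;  u_36 = 15;  u_37 = 0;  u_38 = 0;  u_39 = 14
  u_40 = 3;  u_41 = 10;  u_42 = 10;  u_43 = 9;  u_44 = 13;  u_45 = 9
  u_46 = 16;  u_47 = 2;  u_48 = 10;  u_49 = 11;  u_50 = 3;  u_51 = 10
  u_52 = 0;  u_53 = 6;  u_54 = 8;  u_55 = 10;  u_56 = 16;  u_57 = 16
  u_58 = 10;  u_59 = 1;  u_60 = 4;  u_61 = 1;  u_62 = 16;  u_63 = 4
  u_64 = 10;  u_65 = 4;  u_66 = 11;  u_67 = 7;  u_68 = 4;  u_69 = 15
  u_70 = 10;  u_71 = 16;  u_72 = 8;  u_73 = 16;  u_74 = 10;  u_75 = 10
  u_76 = 6;  u_77 = 3;  u_78 = 9;  u_79 = 5;  u_80 = 15;  u_81 = 5
  u_82 = 7;  u_83 = 1;  u_84 = 12;  u_85 = 13;  u_86 = 2;  u_87 = 16
  u_88 = 0;  u_89 = 10;  u_90 = 14;  u_91 = 5;  u_92 = 0;  u_93 = 9
  u_94 = 15;  u_95 = 2;  u_96 = 5;  u_97 = 7;  u_98 = 13;  u_99 = 8
  u_100 = 4;  u_101 = 5;  u_102 = 5;  u_103 = 14;  u_104 = 16;  u_105 = 16
  u_106 = 14;  u_107 = 0;  u_108 = 3;  u_109 = 13;  u_110 = 7;  u_111 = 10
  u_112 = 1;  u_113 = 6;  u_114 = 14;  u_115 = 3;  u_116 = 5;  u_117 = 2
  u_118 = 10;  u_119 = 3;  u_120 = 11;  u_121 = 14;  u_122 = 4;  u_123 = 13
  u_124 = 3;  u_125 = 0;  u_126 = 2;  u_127 = 10;  u_128 = 14;  u_129 = 2
  u_130 = 12;  u_131 = 5;  u_132 = 16;  u_133 = 3;  u_134 = 3;  u_135 = 8
  u_136 = 14;  u_137 = 10;  u_138 = 8;  u_139 = 12;  u_140 = 15;  u_141 = 13
  u_142 = 11;  u_143 = 4;  u_144 = 14;  u_145 = 15;  u_146 = 7;  u_147 = 16
  u_148 = 14;  u_149 = 11;  u_150 = 2;  u_151 = 8;  u_152 = 0;  u_153 = 4
  u_154 = 16;  u_155 = 0;  u_156 = 1;  u_157 = 7;  u_158 = 7;  u_159 = 12
  u_160 = 3;  u_161 = 7;  u_162 = 13;  u_163 = 6;  u_164 = 13;  u_165 = 14
  u_166 = 16;  u_167 = 10;  u_168 = 13;  u_169 = 12;  u_170 = 13;  u_171 = 7
  u_172 = 5;  u_173 = 4;  u_174 = 5;  u_175 = 10;  u_176 = 16;  u_177 = 13
  u_178 = 15;  u_179 = 6;  u_180 = 12;  u_181 = 12;  u_182 = 3;  u_183 = 15
  u_184 = 0;  u_185 = 6;  u_186 = 14;  u_187 = 2;  u_188 = 1;  u_189 = 15
  u_190 = 7;  u_191 = 1;  u_192 = 1;  u_193 = 12;  u_194 = 12;  u_195 = 8
  u_196 = 4;  u_197 = 4;  u_198 = 1;  u_199 = 10;  u_200 = 13;  u_201 = 14
  u_202 = 4;  u_203 = 15;  u_204 = 11;  u_205 = 8;  u_206 = 8;  u_207 = 14
  u_208 = 0;  u_209 = 6;  u_210 = 13;  u_211 = 15;  u_212 = 14;  u_213 = 12
  u_214 = 5;  u_215 = 8;  u_216 = 16;  u_217 = 3;  u_218 = 7;  u_219 = 9
  u_220 = 8;  u_221 = 3;  u_222 = 1;  u_223 = 9;  u_224 = 8;  u_225 = 6
  u_226 = 14;  u_227 = 10;  u_228 = 16;  u_229 = 13;  u_230 = 14;  u_231 = 0
  u_232 = 13;  u_233 = 11;  u_234 = 16;  u_235 = 14;  u_236 = 13;  u_237 = 6
  u_238 = 9;  u_239 = 10;  u_240 = 4;  u_241 = 3;  u_242 = 0;  u_243 = 3
  u_244 = 0;  u_245 = 2;  u_246 = 2;  u_247 = 0;  u_248 = 10;  u_249 = 4
  u_250 = 7;  u_251 = 8;  u_252 = 5;  u_253 = 3;  u_254 = 2;  u_255 = 10
  u_256 = 0;  u_257 = 14;  u_258 = 7;  u_259 = 14;  u_260 = 5;  u_261 = 16
  u_262 = 9;  u_263 = 1;  u_264 = 12;  u_265 = 7;  u_266 = 13;  u_267 = 15
  u_268 = 15;  u_269 = 16;  u_270 = 9;  u_271 = 11;  u_272 = 1;  u_273 = 13
  u_274 = 9;  u_275 = 1;  u_276 = 13;  u_277 = 2;  u_278 = 14;  u_279 = 10
  u_280 = 8;  u_281 = 7;  u_282 = 2;  u_283 = 1;  u_284 = 6
u_285 = 6·6 + 14·1 + 8·2 + 15·7 = 1
u_286 = 6·1 + 14·6 + 8·1 + 15·2 = 9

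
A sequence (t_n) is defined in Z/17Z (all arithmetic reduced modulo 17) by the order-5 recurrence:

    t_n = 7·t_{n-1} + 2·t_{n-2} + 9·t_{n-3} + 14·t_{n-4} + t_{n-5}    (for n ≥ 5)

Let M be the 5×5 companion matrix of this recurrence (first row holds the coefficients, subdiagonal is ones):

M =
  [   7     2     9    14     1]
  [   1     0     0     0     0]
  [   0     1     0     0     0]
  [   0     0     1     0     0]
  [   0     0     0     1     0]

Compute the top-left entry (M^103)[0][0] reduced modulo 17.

(M^103)[0][0] is the top entry after applying M 103 times to the unit state (1, 0, 0, 0, 0). Equivalently it is h_{107} for the auxiliary sequence (h_n) obeying the same recurrence with h_4 = 1 and h_i = 0 for 0 ≤ i < 4:
h_5 = 7·1 + 2·0 + 9·0 + 14·0 + 1·0 = 7
h_6 = 7·7 + 2·1 + 9·0 + 14·0 + 1·0 = 0
h_7 = 7·0 + 2·7 + 9·1 + 14·0 + 1·0 = 6
h_8 = 7·6 + 2·0 + 9·7 + 14·1 + 1·0 = 0
h_9 = 7·0 + 2·6 + 9·0 + 14·7 + 1·1 = 9
h_10 = 7·9 + 2·0 + 9·6 + 14·0 + 1·7 = 5
h_11 = 7·5 + 2·9 + 9·0 + 14·6 + 1·0 = 1
h_12 = 7·1 + 2·5 + 9·9 + 14·0 + 1·6 = 2
h_13 = 7·2 + 2·1 + 9·5 + 14·9 + 1·0 = 0
h_14 = 7·0 + 2·2 + 9·1 + 14·5 + 1·9 = 7
h_15 = 7·7 + 2·0 + 9·2 + 14·1 + 1·5 = 1
h_16 = 7·1 + 2·7 + 9·0 + 14·2 + 1·1 = 16
h_17 = 7·16 + 2·1 + 9·7 + 14·0 + 1·2 = 9
h_18 = 7·9 + 2·16 + 9·1 + 14·7 + 1·0 = 15
h_19 = 7·15 + 2·9 + 9·16 + 14·1 + 1·7 = 16
h_20 = 7·16 + 2·15 + 9·9 + 14·16 + 1·1 = 6
h_21 = 7·6 + 2·16 + 9·15 + 14·9 + 1·16 = 11
h_22 = 7·11 + 2·6 + 9·16 + 14·15 + 1·9 = 10
h_23 = 7·10 + 2·11 + 9·6 + 14·16 + 1·15 = 11
h_24 = 7·11 + 2·10 + 9·11 + 14·6 + 1·16 = 7
h_25 = 7·7 + 2·11 + 9·10 + 14·11 + 1·6 = 15
h_26 = 7·15 + 2·7 + 9·11 + 14·10 + 1·11 = 12
h_27 = 7·12 + 2·15 + 9·7 + 14·11 + 1·10 = 1
h_28 = 7·1 + 2·12 + 9·15 + 14·7 + 1·11 = 3
h_29 = 7·3 + 2·1 + 9·12 + 14·15 + 1·7 = 8
h_30 = 7·8 + 2·3 + 9·1 + 14·12 + 1·15 = 16
h_31 = 7·16 + 2·8 + 9·3 + 14·1 + 1·12 = 11
h_32 = 7·11 + 2·16 + 9·8 + 14·3 + 1·1 = 3
h_33 = 7·3 + 2·11 + 9·16 + 14·8 + 1·3 = 13
h_34 = 7·13 + 2·3 + 9·11 + 14·16 + 1·8 = 3
h_35 = 7·3 + 2·13 + 9·3 + 14·11 + 1·16 = 6
h_36 = 7·6 + 2·3 + 9·13 + 14·3 + 1·11 = 14
h_37 = 7·14 + 2·6 + 9·3 + 14·13 + 1·3 = 16
h_38 = 7·16 + 2·14 + 9·6 + 14·3 + 1·13 = 11
h_39 = 7·11 + 2·16 + 9·14 + 14·6 + 1·3 = 16
h_40 = 7·16 + 2·11 + 9·16 + 14·14 + 1·6 = 4
h_41 = 7·4 + 2·16 + 9·11 + 14·16 + 1·14 = 6
h_42 = 7·6 + 2·4 + 9·16 + 14·11 + 1·16 = 7
h_43 = 7·7 + 2·6 + 9·4 + 14·16 + 1·11 = 9
h_44 = 7·9 + 2·7 + 9·6 + 14·4 + 1·16 = 16
h_45 = 7·16 + 2·9 + 9·7 + 14·6 + 1·4 = 9
h_46 = 7·9 + 2·16 + 9·9 + 14·7 + 1·6 = 8
h_47 = 7·8 + 2·9 + 9·16 + 14·9 + 1·7 = 11
h_48 = 7·11 + 2·8 + 9·9 + 14·16 + 1·9 = 16
h_49 = 7·16 + 2·11 + 9·8 + 14·9 + 1·16 = 8
h_50 = 7·8 + 2·16 + 9·11 + 14·8 + 1·9 = 2
h_51 = 7·2 + 2·8 + 9·16 + 14·11 + 1·8 = 13
h_52 = 7·13 + 2·2 + 9·8 + 14·16 + 1·11 = 11
h_53 = 7·11 + 2·13 + 9·2 + 14·8 + 1·16 = 11
h_54 = 7·11 + 2·11 + 9·13 + 14·2 + 1·8 = 14
h_55 = 7·14 + 2·11 + 9·11 + 14·13 + 1·2 = 12
h_56 = 7·12 + 2·14 + 9·11 + 14·11 + 1·13 = 4
h_57 = 7·4 + 2·12 + 9·14 + 14·11 + 1·11 = 3
h_58 = 7·3 + 2·4 + 9·12 + 14·14 + 1·11 = 4
h_59 = 7·4 + 2·3 + 9·4 + 14·12 + 1·14 = 14
h_60 = 7·14 + 2·4 + 9·3 + 14·4 + 1·12 = 14
h_61 = 7·14 + 2·14 + 9·4 + 14·3 + 1·4 = 4
h_62 = 7·4 + 2·14 + 9·14 + 14·4 + 1·3 = 3
h_63 = 7·3 + 2·4 + 9·14 + 14·14 + 1·4 = 15
h_64 = 7·15 + 2·3 + 9·4 + 14·14 + 1·14 = 0
h_65 = 7·0 + 2·15 + 9·3 + 14·4 + 1·14 = 8
h_66 = 7·8 + 2·0 + 9·15 + 14·3 + 1·4 = 16
h_67 = 7·16 + 2·8 + 9·0 + 14·15 + 1·3 = 1
h_68 = 7·1 + 2·16 + 9·8 + 14·0 + 1·15 = 7
h_69 = 7·7 + 2·1 + 9·16 + 14·8 + 1·0 = 1
h_70 = 7·1 + 2·7 + 9·1 + 14·16 + 1·8 = 7
h_71 = 7·7 + 2·1 + 9·7 + 14·1 + 1·16 = 8
h_72 = 7·8 + 2·7 + 9·1 + 14·7 + 1·1 = 8
h_73 = 7·8 + 2·8 + 9·7 + 14·1 + 1·7 = 3
h_74 = 7·3 + 2·8 + 9·8 + 14·7 + 1·1 = 4
h_75 = 7·4 + 2·3 + 9·8 + 14·8 + 1·7 = 4
h_76 = 7·4 + 2·4 + 9·3 + 14·8 + 1·8 = 13
h_77 = 7·13 + 2·4 + 9·4 + 14·3 + 1·8 = 15
h_78 = 7·15 + 2·13 + 9·4 + 14·4 + 1·3 = 5
h_79 = 7·5 + 2·15 + 9·13 + 14·4 + 1·4 = 4
h_80 = 7·4 + 2·5 + 9·15 + 14·13 + 1·4 = 2
h_81 = 7·2 + 2·4 + 9·5 + 14·15 + 1·13 = 1
h_82 = 7·1 + 2·2 + 9·4 + 14·5 + 1·15 = 13
h_83 = 7·13 + 2·1 + 9·2 + 14·4 + 1·5 = 2
h_84 = 7·2 + 2·13 + 9·1 + 14·2 + 1·4 = 13
h_85 = 7·13 + 2·2 + 9·13 + 14·1 + 1·2 = 7
h_86 = 7·7 + 2·13 + 9·2 + 14·13 + 1·1 = 4
h_87 = 7·4 + 2·7 + 9·13 + 14·2 + 1·13 = 13
h_88 = 7·13 + 2·4 + 9·7 + 14·13 + 1·2 = 6
h_89 = 7·6 + 2·13 + 9·4 + 14·7 + 1·13 = 11
h_90 = 7·11 + 2·6 + 9·13 + 14·4 + 1·7 = 14
h_91 = 7·14 + 2·11 + 9·6 + 14·13 + 1·4 = 3
h_92 = 7·3 + 2·14 + 9·11 + 14·6 + 1·13 = 7
h_93 = 7·7 + 2·3 + 9·14 + 14·11 + 1·6 = 1
h_94 = 7·1 + 2·7 + 9·3 + 14·14 + 1·11 = 0
h_95 = 7·0 + 2·1 + 9·7 + 14·3 + 1·14 = 2
h_96 = 7·2 + 2·0 + 9·1 + 14·7 + 1·3 = 5
h_97 = 7·5 + 2·2 + 9·0 + 14·1 + 1·7 = 9
h_98 = 7·9 + 2·5 + 9·2 + 14·0 + 1·1 = 7
h_99 = 7·7 + 2·9 + 9·5 + 14·2 + 1·0 = 4
h_100 = 7·4 + 2·7 + 9·9 + 14·5 + 1·2 = 8
h_101 = 7·8 + 2·4 + 9·7 + 14·9 + 1·5 = 3
h_102 = 7·3 + 2·8 + 9·4 + 14·7 + 1·9 = 10
h_103 = 7·10 + 2·3 + 9·8 + 14·4 + 1·7 = 7
h_104 = 7·7 + 2·10 + 9·3 + 14·8 + 1·4 = 8
h_105 = 7·8 + 2·7 + 9·10 + 14·3 + 1·8 = 6
h_106 = 7·6 + 2·8 + 9·7 + 14·10 + 1·3 = 9
h_107 = 7·9 + 2·6 + 9·8 + 14·7 + 1·10 = 0

0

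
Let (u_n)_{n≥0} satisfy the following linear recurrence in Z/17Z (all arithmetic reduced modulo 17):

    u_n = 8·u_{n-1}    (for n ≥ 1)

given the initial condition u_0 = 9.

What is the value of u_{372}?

8

u_1 = 8·9 = 4
u_2 = 8·4 = 15
u_3 = 8·15 = 1
u_4 = 8·1 = 8
u_5 = 8·8 = 13
u_6 = 8·13 = 2
u_7 = 8·2 = 16
u_8 = 8·16 = 9
(u_8) = (9) = (u_0), so the sequence has period 8.
372 ≡ 4 (mod 8), hence u_372 = u_4 = 8.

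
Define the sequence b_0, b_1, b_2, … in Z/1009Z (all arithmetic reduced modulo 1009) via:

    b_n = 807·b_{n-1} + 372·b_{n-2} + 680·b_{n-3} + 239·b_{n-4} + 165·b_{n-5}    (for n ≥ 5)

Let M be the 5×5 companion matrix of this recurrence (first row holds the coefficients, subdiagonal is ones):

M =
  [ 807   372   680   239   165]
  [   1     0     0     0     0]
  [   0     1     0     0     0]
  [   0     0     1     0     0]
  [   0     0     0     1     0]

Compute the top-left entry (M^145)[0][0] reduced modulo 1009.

(M^145)[0][0] is the top entry after applying M 145 times to the unit state (1, 0, 0, 0, 0). Equivalently it is h_{149} for the auxiliary sequence (h_n) obeying the same recurrence with h_4 = 1 and h_i = 0 for 0 ≤ i < 4:
h_5 = 807·1 + 372·0 + 680·0 + 239·0 + 165·0 = 807
h_6 = 807·807 + 372·1 + 680·0 + 239·0 + 165·0 = 816
h_7 = 807·816 + 372·807 + 680·1 + 239·0 + 165·0 = 846
h_8 = 807·846 + 372·816 + 680·807 + 239·1 + 165·0 = 584
h_9 = 807·584 + 372·846 + 680·816 + 239·807 + 165·1 = 238
h_10 = 807·238 + 372·584 + 680·846 + 239·816 + 165·807 = 64
Continuing the recurrence:
  h_11 = 344;  h_12 = 807;  h_13 = 276;  h_14 = 186;  h_15 = 336;  h_16 = 727
  h_17 = 28;  h_18 = 60;  h_19 = 268;  h_20 = 491;  h_21 = 467;  h_22 = 944
  h_23 = 385;  h_24 = 822;  h_25 = 488;  h_26 = 803;  h_27 = 703;  h_28 = 864
  h_29 = 397;  h_30 = 853;  h_31 = 715;  h_32 = 515;  h_33 = 703;  h_34 = 973
  h_35 = 320;  h_36 = 353;  h_37 = 789;  h_38 = 283;  h_39 = 44;  h_40 = 208
  h_41 = 927;  h_42 = 820;  h_43 = 489;  h_44 = 629;  h_45 = 583;  h_46 = 567
  h_47 = 258;  h_48 = 253;  h_49 = 549;  h_50 = 892;  h_51 = 169;  h_52 = 140
  h_53 = 850;  h_54 = 409;  h_55 = 754;  h_56 = 488;  h_57 = 162;  h_58 = 514
  h_59 = 188;  h_60 = 943;  h_61 = 103;  h_62 = 997;  h_63 = 486;  h_64 = 812
  h_65 = 137;  h_66 = 480;  h_67 = 812;  h_68 = 552;  h_69 = 590;  h_70 = 737
  h_71 = 826;  h_72 = 517;  h_73 = 745;  h_74 = 186;  h_75 = 29;  h_76 = 389
  h_77 = 179;  h_78 = 12;  h_79 = 38;  h_80 = 338;  h_81 = 446;  h_82 = 50
  h_83 = 177;  h_84 = 857;  h_85 = 302;  h_86 = 569;  h_87 = 94;  h_88 = 434
  h_89 = 925;  h_90 = 341;  h_91 = 569;  h_92 = 373;  h_93 = 1001;  h_94 = 630
  h_95 = 852;  h_96 = 715;  h_97 = 661;  h_98 = 391;  h_99 = 120;  h_100 = 291
  h_101 = 994;  h_102 = 877;  h_103 = 378;  h_104 = 103;  h_105 = 823;  h_106 = 241
  h_107 = 548;  h_108 = 3;  h_109 = 647;  h_110 = 568;  h_111 = 61;  h_112 = 564
  h_113 = 118;  h_114 = 774;  h_115 = 992;  h_116 = 864;  h_117 = 572;  h_118 = 205
  h_119 = 675;  h_120 = 818;  h_121 = 32;  h_122 = 179;  h_123 = 656;  h_124 = 373
  h_125 = 163;  h_126 = 625;  h_127 = 6;  h_128 = 709;  h_129 = 87;  h_130 = 726
  h_131 = 179;  h_132 = 384;  h_133 = 952;  h_134 = 820;  h_135 = 741;  h_136 = 794
  h_137 = 157;  h_138 = 604;  h_139 = 686;  h_140 = 407;  h_141 = 526;  h_142 = 818
  h_143 = 725;  h_144 = 518;  h_145 = 19;  h_146 = 555;  h_147 = 493
h_148 = 807·493 + 372·555 + 680·19 + 239·518 + 165·725 = 990
h_149 = 807·990 + 372·493 + 680·555 + 239·19 + 165·518 = 813

813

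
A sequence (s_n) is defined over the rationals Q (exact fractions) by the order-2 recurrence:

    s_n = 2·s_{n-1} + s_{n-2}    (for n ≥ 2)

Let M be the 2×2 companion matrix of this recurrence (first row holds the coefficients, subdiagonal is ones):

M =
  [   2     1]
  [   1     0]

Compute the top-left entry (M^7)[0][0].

408

(M^7)[0][0] is the top entry after applying M 7 times to the unit state (1, 0). Equivalently it is h_{8} for the auxiliary sequence (h_n) obeying the same recurrence with h_1 = 1 and h_i = 0 for 0 ≤ i < 1:
h_2 = 2·1 + 1·0 = 2
h_3 = 2·2 + 1·1 = 5
h_4 = 2·5 + 1·2 = 12
h_5 = 2·12 + 1·5 = 29
h_6 = 2·29 + 1·12 = 70
h_7 = 2·70 + 1·29 = 169
h_8 = 2·169 + 1·70 = 408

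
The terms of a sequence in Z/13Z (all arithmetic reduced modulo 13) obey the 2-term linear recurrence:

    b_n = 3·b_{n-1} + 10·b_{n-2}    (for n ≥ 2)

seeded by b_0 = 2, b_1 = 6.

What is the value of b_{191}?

b_2 = 3·6 + 10·2 = 12
b_3 = 3·12 + 10·6 = 5
b_4 = 3·5 + 10·12 = 5
b_5 = 3·5 + 10·5 = 0
b_6 = 3·0 + 10·5 = 11
b_7 = 3·11 + 10·0 = 7
b_8 = 3·7 + 10·11 = 1
b_9 = 3·1 + 10·7 = 8
b_10 = 3·8 + 10·1 = 8
b_11 = 3·8 + 10·8 = 0
b_12 = 3·0 + 10·8 = 2
b_13 = 3·2 + 10·0 = 6
(b_12, b_13) = (2, 6) = (b_0, b_1), so the sequence has period 12.
191 ≡ 11 (mod 12), hence b_191 = b_11 = 0.

0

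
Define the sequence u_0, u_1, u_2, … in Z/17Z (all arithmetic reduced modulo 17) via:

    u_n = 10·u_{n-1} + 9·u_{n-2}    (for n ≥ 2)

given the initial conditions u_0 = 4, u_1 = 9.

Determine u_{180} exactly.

4

u_2 = 10·9 + 9·4 = 7
u_3 = 10·7 + 9·9 = 15
u_4 = 10·15 + 9·7 = 9
u_5 = 10·9 + 9·15 = 4
u_6 = 10·4 + 9·9 = 2
u_7 = 10·2 + 9·4 = 5
u_8 = 10·5 + 9·2 = 0
u_9 = 10·0 + 9·5 = 11
u_10 = 10·11 + 9·0 = 8
u_11 = 10·8 + 9·11 = 9
u_12 = 10·9 + 9·8 = 9
u_13 = 10·9 + 9·9 = 1
u_14 = 10·1 + 9·9 = 6
u_15 = 10·6 + 9·1 = 1
u_16 = 10·1 + 9·6 = 13
u_17 = 10·13 + 9·1 = 3
u_18 = 10·3 + 9·13 = 11
u_19 = 10·11 + 9·3 = 1
u_20 = 10·1 + 9·11 = 7
u_21 = 10·7 + 9·1 = 11
u_22 = 10·11 + 9·7 = 3
u_23 = 10·3 + 9·11 = 10
u_24 = 10·10 + 9·3 = 8
u_25 = 10·8 + 9·10 = 0
u_26 = 10·0 + 9·8 = 4
u_27 = 10·4 + 9·0 = 6
u_28 = 10·6 + 9·4 = 11
u_29 = 10·11 + 9·6 = 11
u_30 = 10·11 + 9·11 = 5
u_31 = 10·5 + 9·11 = 13
u_32 = 10·13 + 9·5 = 5
u_33 = 10·5 + 9·13 = 14
u_34 = 10·14 + 9·5 = 15
u_35 = 10·15 + 9·14 = 4
u_36 = 10·4 + 9·15 = 5
u_37 = 10·5 + 9·4 = 1
u_38 = 10·1 + 9·5 = 4
u_39 = 10·4 + 9·1 = 15
u_40 = 10·15 + 9·4 = 16
u_41 = 10·16 + 9·15 = 6
u_42 = 10·6 + 9·16 = 0
u_43 = 10·0 + 9·6 = 3
u_44 = 10·3 + 9·0 = 13
u_45 = 10·13 + 9·3 = 4
u_46 = 10·4 + 9·13 = 4
u_47 = 10·4 + 9·4 = 8
u_48 = 10·8 + 9·4 = 14
u_49 = 10·14 + 9·8 = 8
u_50 = 10·8 + 9·14 = 2
u_51 = 10·2 + 9·8 = 7
u_52 = 10·7 + 9·2 = 3
u_53 = 10·3 + 9·7 = 8
u_54 = 10·8 + 9·3 = 5
u_55 = 10·5 + 9·8 = 3
u_56 = 10·3 + 9·5 = 7
u_57 = 10·7 + 9·3 = 12
u_58 = 10·12 + 9·7 = 13
u_59 = 10·13 + 9·12 = 0
u_60 = 10·0 + 9·13 = 15
u_61 = 10·15 + 9·0 = 14
u_62 = 10·14 + 9·15 = 3
u_63 = 10·3 + 9·14 = 3
u_64 = 10·3 + 9·3 = 6
u_65 = 10·6 + 9·3 = 2
u_66 = 10·2 + 9·6 = 6
u_67 = 10·6 + 9·2 = 10
u_68 = 10·10 + 9·6 = 1
u_69 = 10·1 + 9·10 = 15
u_70 = 10·15 + 9·1 = 6
u_71 = 10·6 + 9·15 = 8
u_72 = 10·8 + 9·6 = 15
u_73 = 10·15 + 9·8 = 1
u_74 = 10·1 + 9·15 = 9
u_75 = 10·9 + 9·1 = 14
u_76 = 10·14 + 9·9 = 0
u_77 = 10·0 + 9·14 = 7
u_78 = 10·7 + 9·0 = 2
u_79 = 10·2 + 9·7 = 15
u_80 = 10·15 + 9·2 = 15
u_81 = 10·15 + 9·15 = 13
u_82 = 10·13 + 9·15 = 10
u_83 = 10·10 + 9·13 = 13
u_84 = 10·13 + 9·10 = 16
u_85 = 10·16 + 9·13 = 5
u_86 = 10·5 + 9·16 = 7
u_87 = 10·7 + 9·5 = 13
u_88 = 10·13 + 9·7 = 6
u_89 = 10·6 + 9·13 = 7
u_90 = 10·7 + 9·6 = 5
u_91 = 10·5 + 9·7 = 11
u_92 = 10·11 + 9·5 = 2
u_93 = 10·2 + 9·11 = 0
u_94 = 10·0 + 9·2 = 1
u_95 = 10·1 + 9·0 = 10
u_96 = 10·10 + 9·1 = 7
u_97 = 10·7 + 9·10 = 7
u_98 = 10·7 + 9·7 = 14
u_99 = 10·14 + 9·7 = 16
u_100 = 10·16 + 9·14 = 14
u_101 = 10·14 + 9·16 = 12
u_102 = 10·12 + 9·14 = 8
u_103 = 10·8 + 9·12 = 1
u_104 = 10·1 + 9·8 = 14
u_105 = 10·14 + 9·1 = 13
u_106 = 10·13 + 9·14 = 1
u_107 = 10·1 + 9·13 = 8
u_108 = 10·8 + 9·1 = 4
u_109 = 10·4 + 9·8 = 10
u_110 = 10·10 + 9·4 = 0
u_111 = 10·0 + 9·10 = 5
u_112 = 10·5 + 9·0 = 16
u_113 = 10·16 + 9·5 = 1
u_114 = 10·1 + 9·16 = 1
u_115 = 10·1 + 9·1 = 2
u_116 = 10·2 + 9·1 = 12
u_117 = 10·12 + 9·2 = 2
u_118 = 10·2 + 9·12 = 9
u_119 = 10·9 + 9·2 = 6
u_120 = 10·6 + 9·9 = 5
u_121 = 10·5 + 9·6 = 2
u_122 = 10·2 + 9·5 = 14
u_123 = 10·14 + 9·2 = 5
u_124 = 10·5 + 9·14 = 6
u_125 = 10·6 + 9·5 = 3
u_126 = 10·3 + 9·6 = 16
u_127 = 10·16 + 9·3 = 0
u_128 = 10·0 + 9·16 = 8
u_129 = 10·8 + 9·0 = 12
u_130 = 10·12 + 9·8 = 5
u_131 = 10·5 + 9·12 = 5
u_132 = 10·5 + 9·5 = 10
u_133 = 10·10 + 9·5 = 9
u_134 = 10·9 + 9·10 = 10
u_135 = 10·10 + 9·9 = 11
u_136 = 10·11 + 9·10 = 13
u_137 = 10·13 + 9·11 = 8
u_138 = 10·8 + 9·13 = 10
u_139 = 10·10 + 9·8 = 2
u_140 = 10·2 + 9·10 = 8
u_141 = 10·8 + 9·2 = 13
u_142 = 10·13 + 9·8 = 15
u_143 = 10·15 + 9·13 = 12
u_144 = 10·12 + 9·15 = 0
u_145 = 10·0 + 9·12 = 6
u_146 = 10·6 + 9·0 = 9
u_147 = 10·9 + 9·6 = 8
u_148 = 10·8 + 9·9 = 8
u_149 = 10·8 + 9·8 = 16
u_150 = 10·16 + 9·8 = 11
u_151 = 10·11 + 9·16 = 16
u_152 = 10·16 + 9·11 = 4
u_153 = 10·4 + 9·16 = 14
u_154 = 10·14 + 9·4 = 6
u_155 = 10·6 + 9·14 = 16
u_156 = 10·16 + 9·6 = 10
u_157 = 10·10 + 9·16 = 6
u_158 = 10·6 + 9·10 = 14
u_159 = 10·14 + 9·6 = 7
u_160 = 10·7 + 9·14 = 9
u_161 = 10·9 + 9·7 = 0
u_162 = 10·0 + 9·9 = 13
u_163 = 10·13 + 9·0 = 11
u_164 = 10·11 + 9·13 = 6
u_165 = 10·6 + 9·11 = 6
u_166 = 10·6 + 9·6 = 12
u_167 = 10·12 + 9·6 = 4
u_168 = 10·4 + 9·12 = 12
u_169 = 10·12 + 9·4 = 3
u_170 = 10·3 + 9·12 = 2
u_171 = 10·2 + 9·3 = 13
u_172 = 10·13 + 9·2 = 12
u_173 = 10·12 + 9·13 = 16
u_174 = 10·16 + 9·12 = 13
u_175 = 10·13 + 9·16 = 2
u_176 = 10·2 + 9·13 = 1
u_177 = 10·1 + 9·2 = 11
u_178 = 10·11 + 9·1 = 0
u_179 = 10·0 + 9·11 = 14
u_180 = 10·14 + 9·0 = 4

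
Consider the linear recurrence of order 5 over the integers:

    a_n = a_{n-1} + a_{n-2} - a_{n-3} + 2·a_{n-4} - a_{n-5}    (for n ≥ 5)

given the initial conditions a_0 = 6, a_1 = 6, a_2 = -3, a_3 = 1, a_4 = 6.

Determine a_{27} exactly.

a_5 = 1·6 + 1·1 + -1·-3 + 2·6 + -1·6 = 16
a_6 = 1·16 + 1·6 + -1·1 + 2·-3 + -1·6 = 9
a_7 = 1·9 + 1·16 + -1·6 + 2·1 + -1·-3 = 24
a_8 = 1·24 + 1·9 + -1·16 + 2·6 + -1·1 = 28
a_9 = 1·28 + 1·24 + -1·9 + 2·16 + -1·6 = 69
a_10 = 1·69 + 1·28 + -1·24 + 2·9 + -1·16 = 75
a_11 = 1·75 + 1·69 + -1·28 + 2·24 + -1·9 = 155
a_12 = 1·155 + 1·75 + -1·69 + 2·28 + -1·24 = 193
a_13 = 1·193 + 1·155 + -1·75 + 2·69 + -1·28 = 383
a_14 = 1·383 + 1·193 + -1·155 + 2·75 + -1·69 = 502
a_15 = 1·502 + 1·383 + -1·193 + 2·155 + -1·75 = 927
a_16 = 1·927 + 1·502 + -1·383 + 2·193 + -1·155 = 1277
a_17 = 1·1277 + 1·927 + -1·502 + 2·383 + -1·193 = 2275
a_18 = 1·2275 + 1·1277 + -1·927 + 2·502 + -1·383 = 3246
a_19 = 1·3246 + 1·2275 + -1·1277 + 2·927 + -1·502 = 5596
a_20 = 1·5596 + 1·3246 + -1·2275 + 2·1277 + -1·927 = 8194
a_21 = 1·8194 + 1·5596 + -1·3246 + 2·2275 + -1·1277 = 13817
a_22 = 1·13817 + 1·8194 + -1·5596 + 2·3246 + -1·2275 = 20632
a_23 = 1·20632 + 1·13817 + -1·8194 + 2·5596 + -1·3246 = 34201
a_24 = 1·34201 + 1·20632 + -1·13817 + 2·8194 + -1·5596 = 51808
a_25 = 1·51808 + 1·34201 + -1·20632 + 2·13817 + -1·8194 = 84817
a_26 = 1·84817 + 1·51808 + -1·34201 + 2·20632 + -1·13817 = 129871
a_27 = 1·129871 + 1·84817 + -1·51808 + 2·34201 + -1·20632 = 210650

210650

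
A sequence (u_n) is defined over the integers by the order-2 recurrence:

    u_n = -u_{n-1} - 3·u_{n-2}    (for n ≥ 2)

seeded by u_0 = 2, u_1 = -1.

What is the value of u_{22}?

-349805

u_2 = -1·-1 + -3·2 = -5
u_3 = -1·-5 + -3·-1 = 8
u_4 = -1·8 + -3·-5 = 7
u_5 = -1·7 + -3·8 = -31
u_6 = -1·-31 + -3·7 = 10
u_7 = -1·10 + -3·-31 = 83
u_8 = -1·83 + -3·10 = -113
u_9 = -1·-113 + -3·83 = -136
u_10 = -1·-136 + -3·-113 = 475
u_11 = -1·475 + -3·-136 = -67
u_12 = -1·-67 + -3·475 = -1358
u_13 = -1·-1358 + -3·-67 = 1559
u_14 = -1·1559 + -3·-1358 = 2515
u_15 = -1·2515 + -3·1559 = -7192
u_16 = -1·-7192 + -3·2515 = -353
u_17 = -1·-353 + -3·-7192 = 21929
u_18 = -1·21929 + -3·-353 = -20870
u_19 = -1·-20870 + -3·21929 = -44917
u_20 = -1·-44917 + -3·-20870 = 107527
u_21 = -1·107527 + -3·-44917 = 27224
u_22 = -1·27224 + -3·107527 = -349805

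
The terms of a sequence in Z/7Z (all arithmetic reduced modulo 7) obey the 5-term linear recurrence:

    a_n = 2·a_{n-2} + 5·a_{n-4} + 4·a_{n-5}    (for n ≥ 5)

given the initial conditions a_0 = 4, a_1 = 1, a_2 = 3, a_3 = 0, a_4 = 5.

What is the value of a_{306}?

a_5 = 0·5 + 2·0 + 0·3 + 5·1 + 4·4 = 0
a_6 = 0·0 + 2·5 + 0·0 + 5·3 + 4·1 = 1
a_7 = 0·1 + 2·0 + 0·5 + 5·0 + 4·3 = 5
a_8 = 0·5 + 2·1 + 0·0 + 5·5 + 4·0 = 6
a_9 = 0·6 + 2·5 + 0·1 + 5·0 + 4·5 = 2
a_10 = 0·2 + 2·6 + 0·5 + 5·1 + 4·0 = 3
Continuing the recurrence:
  a_11 = 5;  a_12 = 0;  a_13 = 2;  a_14 = 2;  a_15 = 6;  a_16 = 3
  a_17 = 1;  a_18 = 3;  a_19 = 5;  a_20 = 3;  a_21 = 6;  a_22 = 4
  a_23 = 0;  a_24 = 1;  a_25 = 0;  a_26 = 4;  a_27 = 2;  a_28 = 6
  a_29 = 1;  a_30 = 4;  a_31 = 0;  a_32 = 4;  a_33 = 1;  a_34 = 4
  a_35 = 4;  a_36 = 0;  a_37 = 1;  a_38 = 3;  a_39 = 3;  a_40 = 1
  a_41 = 4;  a_42 = 0;  a_43 = 0;  a_44 = 3;  a_45 = 3;  a_46 = 1
  a_47 = 6;  a_48 = 3;  a_49 = 4;  a_50 = 2;  a_51 = 0;  a_52 = 1
  a_53 = 4;  a_54 = 0;  a_55 = 2;  a_56 = 5;  a_57 = 0;  a_58 = 5
  a_59 = 3;  a_60 = 1;  a_61 = 5;  a_62 = 6;  a_63 = 3;  a_64 = 1
  a_65 = 0;  a_66 = 3;  a_67 = 4;  a_68 = 2;  a_69 = 5;  a_70 = 5
  a_71 = 0;  a_72 = 1;  a_73 = 5;  a_74 = 5;  a_75 = 2;  a_76 = 1
  a_77 = 5;  a_78 = 5;  a_79 = 5;  a_80 = 2;  a_81 = 4;  a_82 = 0
  a_83 = 4;  a_84 = 2;  a_85 = 1;  a_86 = 6;  a_87 = 1;  a_88 = 3
  a_89 = 1;  a_90 = 5;  a_91 = 3;  a_92 = 1;  a_93 = 2;  a_94 = 3
  a_95 = 4;  a_96 = 2;  a_97 = 1;  a_98 = 6;  a_99 = 6;  a_100 = 3
  a_101 = 4;  a_102 = 5;  a_103 = 6;  a_104 = 0;  a_105 = 2;  a_106 = 6
  a_107 = 5;  a_108 = 1;  a_109 = 6;  a_110 = 5;  a_111 = 5;  a_112 = 0
  a_113 = 2;  a_114 = 0;  a_115 = 0;  a_116 = 6;  a_117 = 3;  a_118 = 6
  a_119 = 6;  a_120 = 0;  a_121 = 2;  a_122 = 0;  a_123 = 2;  a_124 = 3
  a_125 = 0;  a_126 = 0;  a_127 = 3;  a_128 = 2;  a_129 = 4;  a_130 = 4
  a_131 = 2;  a_132 = 2;  a_133 = 4;  a_134 = 5;  a_135 = 6;  a_136 = 0
  a_137 = 5;  a_138 = 6;  a_139 = 4;  a_140 = 1;  a_141 = 5;  a_142 = 3
  a_143 = 5;  a_144 = 6;  a_145 = 4;  a_146 = 5;  a_147 = 3;  a_148 = 4
  a_149 = 1;  a_150 = 0;  a_151 = 2;  a_152 = 4;  a_153 = 4;  a_154 = 5
  a_155 = 4;  a_156 = 3;  a_157 = 2;  a_158 = 5;  a_159 = 2;  a_160 = 6
  a_161 = 5;  a_162 = 3;  a_163 = 5;  a_164 = 2;  a_165 = 3;  a_166 = 4
  a_167 = 1;  a_168 = 3;  a_169 = 4;  a_170 = 3;  a_171 = 1;  a_172 = 4
  a_173 = 6;  a_174 = 4;  a_175 = 1;  a_176 = 4;  a_177 = 6;  a_178 = 3
  a_179 = 5;  a_180 = 2;  a_181 = 0;  a_182 = 1;  a_183 = 2;  a_184 = 4
  a_185 = 5;  a_186 = 6;  a_187 = 3;  a_188 = 5;  a_189 = 5;  a_190 = 4
  a_191 = 0;  a_192 = 3;  a_193 = 3;  a_194 = 4;  a_195 = 1;  a_196 = 2
  a_197 = 1;  a_198 = 1;  a_199 = 2;  a_200 = 2;  a_201 = 3;  a_202 = 6
  a_203 = 6;  a_204 = 2;  a_205 = 0;  a_206 = 4;  a_207 = 5;  a_208 = 0
  a_209 = 4;  a_210 = 6;  a_211 = 0;  a_212 = 4;  a_213 = 6;  a_214 = 5
  a_215 = 1;  a_216 = 2;  a_217 = 6;  a_218 = 4;  a_219 = 2;  a_220 = 1
  a_221 = 0;  a_222 = 4;  a_223 = 5;  a_224 = 0;  a_225 = 0;  a_226 = 6
  a_227 = 6;  a_228 = 4;  a_229 = 5;  a_230 = 3;  a_231 = 1;  a_232 = 1
  a_233 = 1;  a_234 = 2;  a_235 = 5;  a_236 = 6;  a_237 = 5;  a_238 = 5
  a_239 = 1;  a_240 = 4;  a_241 = 2;  a_242 = 4;  a_243 = 1;  a_244 = 4
  a_245 = 0;  a_246 = 1;  a_247 = 0;  a_248 = 5;  a_249 = 2;  a_250 = 1
  a_251 = 1;  a_252 = 6;  a_253 = 4;  a_254 = 4;  a_255 = 3;  a_256 = 0
  a_257 = 1;  a_258 = 1;  a_259 = 5;  a_260 = 0;  a_261 = 1;  a_262 = 2
  a_263 = 3;  a_264 = 3;  a_265 = 4;  a_266 = 6;  a_267 = 3;  a_268 = 4
  a_269 = 3;  a_270 = 5;  a_271 = 3;  a_272 = 0;  a_273 = 2;  a_274 = 2
  a_275 = 4;  a_276 = 2;  a_277 = 4;  a_278 = 1;  a_279 = 1;  a_280 = 0
  a_281 = 2;  a_282 = 0;  a_283 = 6;  a_284 = 4;  a_285 = 1;  a_286 = 2
  a_287 = 4;  a_288 = 6;  a_289 = 1;  a_290 = 5;  a_291 = 2;  a_292 = 0
  a_293 = 5;  a_294 = 1;  a_295 = 5;  a_296 = 3;  a_297 = 0;  a_298 = 3
  a_299 = 1;  a_300 = 6;  a_301 = 0;  a_302 = 6;  a_303 = 3;  a_304 = 4
a_305 = 0·4 + 2·3 + 0·6 + 5·0 + 4·6 = 2
a_306 = 0·2 + 2·4 + 0·3 + 5·6 + 4·0 = 3

3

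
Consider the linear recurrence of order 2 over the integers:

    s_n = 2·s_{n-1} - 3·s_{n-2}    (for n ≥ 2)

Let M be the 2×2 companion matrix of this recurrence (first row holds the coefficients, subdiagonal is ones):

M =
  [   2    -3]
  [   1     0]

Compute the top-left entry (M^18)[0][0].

-15503

(M^18)[0][0] is the top entry after applying M 18 times to the unit state (1, 0). Equivalently it is h_{19} for the auxiliary sequence (h_n) obeying the same recurrence with h_1 = 1 and h_i = 0 for 0 ≤ i < 1:
h_2 = 2·1 + -3·0 = 2
h_3 = 2·2 + -3·1 = 1
h_4 = 2·1 + -3·2 = -4
h_5 = 2·-4 + -3·1 = -11
h_6 = 2·-11 + -3·-4 = -10
h_7 = 2·-10 + -3·-11 = 13
h_8 = 2·13 + -3·-10 = 56
h_9 = 2·56 + -3·13 = 73
h_10 = 2·73 + -3·56 = -22
h_11 = 2·-22 + -3·73 = -263
h_12 = 2·-263 + -3·-22 = -460
h_13 = 2·-460 + -3·-263 = -131
h_14 = 2·-131 + -3·-460 = 1118
h_15 = 2·1118 + -3·-131 = 2629
h_16 = 2·2629 + -3·1118 = 1904
h_17 = 2·1904 + -3·2629 = -4079
h_18 = 2·-4079 + -3·1904 = -13870
h_19 = 2·-13870 + -3·-4079 = -15503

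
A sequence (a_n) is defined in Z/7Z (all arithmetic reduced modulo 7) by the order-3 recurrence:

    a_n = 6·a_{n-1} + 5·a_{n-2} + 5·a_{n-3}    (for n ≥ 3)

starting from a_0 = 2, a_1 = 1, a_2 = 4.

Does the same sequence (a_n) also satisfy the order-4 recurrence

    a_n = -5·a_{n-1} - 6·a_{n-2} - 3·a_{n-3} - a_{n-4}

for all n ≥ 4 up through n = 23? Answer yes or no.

Terms a_0..a_23: 2, 1, 4, 4, 0, 5, 1, 3, 6, 0, 3, 6, 2, 1, 4, 4, 0, 5, 1, 3, 6, 0, 3, 6
n=4: candidate gives 0, actual a_4 = 0 ✓
n=5: candidate gives 5, actual a_5 = 5 ✓
n=6: candidate gives 1, actual a_6 = 1 ✓
n=7: candidate gives 3, actual a_7 = 3 ✓
n=8: candidate gives 6, actual a_8 = 6 ✓
n=9: candidate gives 0, actual a_9 = 0 ✓
n=10: candidate gives 3, actual a_10 = 3 ✓
n=11: candidate gives 6, actual a_11 = 6 ✓
n=12: candidate gives 2, actual a_12 = 2 ✓
n=13: candidate gives 1, actual a_13 = 1 ✓
n=14: candidate gives 4, actual a_14 = 4 ✓
n=15: candidate gives 4, actual a_15 = 4 ✓
n=16: candidate gives 0, actual a_16 = 0 ✓
n=17: candidate gives 5, actual a_17 = 5 ✓
n=18: candidate gives 1, actual a_18 = 1 ✓
n=19: candidate gives 3, actual a_19 = 3 ✓
n=20: candidate gives 6, actual a_20 = 6 ✓
n=21: candidate gives 0, actual a_21 = 0 ✓
n=22: candidate gives 3, actual a_22 = 3 ✓
n=23: candidate gives 6, actual a_23 = 6 ✓

yes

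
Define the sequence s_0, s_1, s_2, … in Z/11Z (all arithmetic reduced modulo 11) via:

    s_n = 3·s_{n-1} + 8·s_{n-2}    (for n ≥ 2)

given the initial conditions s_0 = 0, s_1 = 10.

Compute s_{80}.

s_2 = 3·10 + 8·0 = 8
s_3 = 3·8 + 8·10 = 5
s_4 = 3·5 + 8·8 = 2
s_5 = 3·2 + 8·5 = 2
s_6 = 3·2 + 8·2 = 0
s_7 = 3·0 + 8·2 = 5
s_8 = 3·5 + 8·0 = 4
s_9 = 3·4 + 8·5 = 8
s_10 = 3·8 + 8·4 = 1
s_11 = 3·1 + 8·8 = 1
s_12 = 3·1 + 8·1 = 0
s_13 = 3·0 + 8·1 = 8
s_14 = 3·8 + 8·0 = 2
s_15 = 3·2 + 8·8 = 4
s_16 = 3·4 + 8·2 = 6
s_17 = 3·6 + 8·4 = 6
s_18 = 3·6 + 8·6 = 0
s_19 = 3·0 + 8·6 = 4
s_20 = 3·4 + 8·0 = 1
s_21 = 3·1 + 8·4 = 2
s_22 = 3·2 + 8·1 = 3
s_23 = 3·3 + 8·2 = 3
s_24 = 3·3 + 8·3 = 0
s_25 = 3·0 + 8·3 = 2
s_26 = 3·2 + 8·0 = 6
s_27 = 3·6 + 8·2 = 1
s_28 = 3·1 + 8·6 = 7
s_29 = 3·7 + 8·1 = 7
s_30 = 3·7 + 8·7 = 0
s_31 = 3·0 + 8·7 = 1
s_32 = 3·1 + 8·0 = 3
s_33 = 3·3 + 8·1 = 6
s_34 = 3·6 + 8·3 = 9
s_35 = 3·9 + 8·6 = 9
s_36 = 3·9 + 8·9 = 0
s_37 = 3·0 + 8·9 = 6
s_38 = 3·6 + 8·0 = 7
s_39 = 3·7 + 8·6 = 3
s_40 = 3·3 + 8·7 = 10
s_41 = 3·10 + 8·3 = 10
s_42 = 3·10 + 8·10 = 0
s_43 = 3·0 + 8·10 = 3
s_44 = 3·3 + 8·0 = 9
s_45 = 3·9 + 8·3 = 7
s_46 = 3·7 + 8·9 = 5
s_47 = 3·5 + 8·7 = 5
s_48 = 3·5 + 8·5 = 0
s_49 = 3·0 + 8·5 = 7
s_50 = 3·7 + 8·0 = 10
s_51 = 3·10 + 8·7 = 9
s_52 = 3·9 + 8·10 = 8
s_53 = 3·8 + 8·9 = 8
s_54 = 3·8 + 8·8 = 0
s_55 = 3·0 + 8·8 = 9
s_56 = 3·9 + 8·0 = 5
s_57 = 3·5 + 8·9 = 10
s_58 = 3·10 + 8·5 = 4
s_59 = 3·4 + 8·10 = 4
s_60 = 3·4 + 8·4 = 0
s_61 = 3·0 + 8·4 = 10
s_62 = 3·10 + 8·0 = 8
s_63 = 3·8 + 8·10 = 5
s_64 = 3·5 + 8·8 = 2
s_65 = 3·2 + 8·5 = 2
s_66 = 3·2 + 8·2 = 0
s_67 = 3·0 + 8·2 = 5
s_68 = 3·5 + 8·0 = 4
s_69 = 3·4 + 8·5 = 8
s_70 = 3·8 + 8·4 = 1
s_71 = 3·1 + 8·8 = 1
s_72 = 3·1 + 8·1 = 0
s_73 = 3·0 + 8·1 = 8
s_74 = 3·8 + 8·0 = 2
s_75 = 3·2 + 8·8 = 4
s_76 = 3·4 + 8·2 = 6
s_77 = 3·6 + 8·4 = 6
s_78 = 3·6 + 8·6 = 0
s_79 = 3·0 + 8·6 = 4
s_80 = 3·4 + 8·0 = 1

1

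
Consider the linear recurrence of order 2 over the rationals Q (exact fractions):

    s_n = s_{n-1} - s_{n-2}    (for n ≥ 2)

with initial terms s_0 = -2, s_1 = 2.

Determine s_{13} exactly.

2

s_2 = 1·2 + -1·-2 = 4
s_3 = 1·4 + -1·2 = 2
s_4 = 1·2 + -1·4 = -2
s_5 = 1·-2 + -1·2 = -4
s_6 = 1·-4 + -1·-2 = -2
s_7 = 1·-2 + -1·-4 = 2
(s_6, s_7) = (-2, 2) = (s_0, s_1), so the sequence has period 6.
13 ≡ 1 (mod 6), hence s_13 = s_1 = 2.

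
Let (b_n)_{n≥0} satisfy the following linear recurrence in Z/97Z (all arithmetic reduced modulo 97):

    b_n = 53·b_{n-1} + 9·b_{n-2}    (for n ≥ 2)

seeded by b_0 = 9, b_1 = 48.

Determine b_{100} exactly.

b_2 = 53·48 + 9·9 = 6
b_3 = 53·6 + 9·48 = 71
b_4 = 53·71 + 9·6 = 34
b_5 = 53·34 + 9·71 = 16
b_6 = 53·16 + 9·34 = 87
b_7 = 53·87 + 9·16 = 2
b_8 = 53·2 + 9·87 = 16
b_9 = 53·16 + 9·2 = 90
b_10 = 53·90 + 9·16 = 64
b_11 = 53·64 + 9·90 = 31
b_12 = 53·31 + 9·64 = 85
b_13 = 53·85 + 9·31 = 31
b_14 = 53·31 + 9·85 = 80
b_15 = 53·80 + 9·31 = 57
b_16 = 53·57 + 9·80 = 55
b_17 = 53·55 + 9·57 = 33
b_18 = 53·33 + 9·55 = 13
b_19 = 53·13 + 9·33 = 16
b_20 = 53·16 + 9·13 = 92
b_21 = 53·92 + 9·16 = 73
b_22 = 53·73 + 9·92 = 41
b_23 = 53·41 + 9·73 = 17
b_24 = 53·17 + 9·41 = 9
b_25 = 53·9 + 9·17 = 48
(b_24, b_25) = (9, 48) = (b_0, b_1), so the sequence has period 24.
100 ≡ 4 (mod 24), hence b_100 = b_4 = 34.

34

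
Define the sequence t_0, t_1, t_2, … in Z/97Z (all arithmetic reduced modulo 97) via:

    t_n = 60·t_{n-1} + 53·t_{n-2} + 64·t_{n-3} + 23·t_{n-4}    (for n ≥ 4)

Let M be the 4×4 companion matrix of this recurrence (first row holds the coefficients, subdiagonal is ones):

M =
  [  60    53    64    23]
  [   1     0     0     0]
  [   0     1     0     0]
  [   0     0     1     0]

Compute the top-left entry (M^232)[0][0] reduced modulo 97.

68

(M^232)[0][0] is the top entry after applying M 232 times to the unit state (1, 0, 0, 0). Equivalently it is h_{235} for the auxiliary sequence (h_n) obeying the same recurrence with h_3 = 1 and h_i = 0 for 0 ≤ i < 3:
h_4 = 60·1 + 53·0 + 64·0 + 23·0 = 60
h_5 = 60·60 + 53·1 + 64·0 + 23·0 = 64
h_6 = 60·64 + 53·60 + 64·1 + 23·0 = 3
h_7 = 60·3 + 53·64 + 64·60 + 23·1 = 63
h_8 = 60·63 + 53·3 + 64·64 + 23·60 = 6
h_9 = 60·6 + 53·63 + 64·3 + 23·64 = 28
Continuing the recurrence:
  h_10 = 85;  h_11 = 75;  h_12 = 71;  h_13 = 60;  h_14 = 53;  h_15 = 19
  h_16 = 13;  h_17 = 60;  h_18 = 31;  h_19 = 4;  h_20 = 8;  h_21 = 79
  h_22 = 22;  h_23 = 0;  h_24 = 4;  h_25 = 70;  h_26 = 68;  h_27 = 92
  h_28 = 19;  h_29 = 47;  h_30 = 27;  h_31 = 71;  h_32 = 18;  h_33 = 86
  h_34 = 27;  h_35 = 39;  h_36 = 86;  h_37 = 69;  h_38 = 78;  h_39 = 91
  h_40 = 80;  h_41 = 3;  h_42 = 10;  h_43 = 18;  h_44 = 53;  h_45 = 90
  h_46 = 85;  h_47 = 96;  h_48 = 75;  h_49 = 26;  h_50 = 54;  h_51 = 83
  h_52 = 76;  h_53 = 15;  h_54 = 36;  h_55 = 28;  h_56 = 88;  h_57 = 4
  h_58 = 55;  h_59 = 88;  h_60 = 96;  h_61 = 68;  h_62 = 60;  h_63 = 46
  h_64 = 84;  h_65 = 78;  h_66 = 70;  h_67 = 24;  h_68 = 46;  h_69 = 24
  h_70 = 40;  h_71 = 87;  h_72 = 40;  h_73 = 35;  h_74 = 38;  h_75 = 63
  h_76 = 30;  h_77 = 34;  h_78 = 0;  h_79 = 30;  h_80 = 10;  h_81 = 62
  h_82 = 59;  h_83 = 8;  h_84 = 45;  h_85 = 81;  h_86 = 93;  h_87 = 36
  h_88 = 19;  h_89 = 96;  h_90 = 55;  h_91 = 53;  h_92 = 66;  h_93 = 81
  h_94 = 17;  h_95 = 86;  h_96 = 56;  h_97 = 5;  h_98 = 45;  h_99 = 88
  h_100 = 58;  h_101 = 81;  h_102 = 51;  h_103 = 91;  h_104 = 34;  h_105 = 59
  h_106 = 20;  h_107 = 60;  h_108 = 3;  h_109 = 80;  h_110 = 44;  h_111 = 13
  h_112 = 56;  h_113 = 72;  h_114 = 14;  h_115 = 3;  h_116 = 28;  h_117 = 26
  h_118 = 66;  h_119 = 21;  h_120 = 82;  h_121 = 88;  h_122 = 72;  h_123 = 68
  h_124 = 88;  h_125 = 93;  h_126 = 53;  h_127 = 76;  h_128 = 19;  h_129 = 29
  h_130 = 3;  h_131 = 25;  h_132 = 72;  h_133 = 5;  h_134 = 62;  h_135 = 50
  h_136 = 17;  h_137 = 90;  h_138 = 63;  h_139 = 21;  h_140 = 80;  h_141 = 84
  h_142 = 45;  h_143 = 48;  h_144 = 65;  h_145 = 4;  h_146 = 32;  h_147 = 24
  h_148 = 37;  h_149 = 6;  h_150 = 34;  h_151 = 40;  h_152 = 5;  h_153 = 78
  h_154 = 42;  h_155 = 37;  h_156 = 47;  h_157 = 48;  h_158 = 72;  h_159 = 53
  h_160 = 91;  h_161 = 13;  h_162 = 78;  h_163 = 93;  h_164 = 29;  h_165 = 29
  h_166 = 62;  h_167 = 37;  h_168 = 75;  h_169 = 38;  h_170 = 58;  h_171 = 87
  h_172 = 35;  h_173 = 45;  h_174 = 11;  h_175 = 11;  h_176 = 78;  h_177 = 18
  h_178 = 60;  h_179 = 2;  h_180 = 38;  h_181 = 44;  h_182 = 51;  h_183 = 13
  h_184 = 92;  h_185 = 9;  h_186 = 49;  h_187 = 1;  h_188 = 14;  h_189 = 65
  h_190 = 13;  h_191 = 3;  h_192 = 16;  h_193 = 51;  h_194 = 34;  h_195 = 16
  h_196 = 89;  h_197 = 31;  h_198 = 41;  h_199 = 79;  h_200 = 80;  h_201 = 5
  h_202 = 63;  h_203 = 21;  h_204 = 66;  h_205 = 5;  h_206 = 92;  h_207 = 16
  h_208 = 11;  h_209 = 42;  h_210 = 35;  h_211 = 63;  h_212 = 40;  h_213 = 21
  h_214 = 69;  h_215 = 47;  h_216 = 11;  h_217 = 96;  h_218 = 74;  h_219 = 61
  h_220 = 11;  h_221 = 70;  h_222 = 10;  h_223 = 15;  h_224 = 52;  h_225 = 54
  h_226 = 8;  h_227 = 31;  h_228 = 49;  h_229 = 32;  h_230 = 89;  h_231 = 21
  h_232 = 34;  h_233 = 79
h_234 = 60·79 + 53·34 + 64·21 + 23·89 = 39
h_235 = 60·39 + 53·79 + 64·34 + 23·21 = 68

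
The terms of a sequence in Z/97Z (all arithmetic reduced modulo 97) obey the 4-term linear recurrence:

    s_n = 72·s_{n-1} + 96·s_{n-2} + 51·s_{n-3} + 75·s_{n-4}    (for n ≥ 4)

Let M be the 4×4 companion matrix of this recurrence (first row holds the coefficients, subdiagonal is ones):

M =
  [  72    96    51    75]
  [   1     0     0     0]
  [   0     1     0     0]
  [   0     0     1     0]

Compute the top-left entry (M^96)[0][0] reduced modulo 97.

(M^96)[0][0] is the top entry after applying M 96 times to the unit state (1, 0, 0, 0). Equivalently it is h_{99} for the auxiliary sequence (h_n) obeying the same recurrence with h_3 = 1 and h_i = 0 for 0 ≤ i < 3:
h_4 = 72·1 + 96·0 + 51·0 + 75·0 = 72
h_5 = 72·72 + 96·1 + 51·0 + 75·0 = 42
h_6 = 72·42 + 96·72 + 51·1 + 75·0 = 93
h_7 = 72·93 + 96·42 + 51·72 + 75·1 = 22
h_8 = 72·22 + 96·93 + 51·42 + 75·72 = 12
h_9 = 72·12 + 96·22 + 51·93 + 75·42 = 5
h_10 = 72·5 + 96·12 + 51·22 + 75·93 = 6
h_11 = 72·6 + 96·5 + 51·12 + 75·22 = 70
h_12 = 72·70 + 96·6 + 51·5 + 75·12 = 78
h_13 = 72·78 + 96·70 + 51·6 + 75·5 = 19
h_14 = 72·19 + 96·78 + 51·70 + 75·6 = 72
h_15 = 72·72 + 96·19 + 51·78 + 75·70 = 37
h_16 = 72·37 + 96·72 + 51·19 + 75·78 = 2
h_17 = 72·2 + 96·37 + 51·72 + 75·19 = 63
h_18 = 72·63 + 96·2 + 51·37 + 75·72 = 84
h_19 = 72·84 + 96·63 + 51·2 + 75·37 = 35
h_20 = 72·35 + 96·84 + 51·63 + 75·2 = 76
h_21 = 72·76 + 96·35 + 51·84 + 75·63 = 90
h_22 = 72·90 + 96·76 + 51·35 + 75·84 = 36
h_23 = 72·36 + 96·90 + 51·76 + 75·35 = 79
h_24 = 72·79 + 96·36 + 51·90 + 75·76 = 34
h_25 = 72·34 + 96·79 + 51·36 + 75·90 = 91
h_26 = 72·91 + 96·34 + 51·79 + 75·36 = 55
h_27 = 72·55 + 96·91 + 51·34 + 75·79 = 82
h_28 = 72·82 + 96·55 + 51·91 + 75·34 = 42
h_29 = 72·42 + 96·82 + 51·55 + 75·91 = 59
h_30 = 72·59 + 96·42 + 51·82 + 75·55 = 0
h_31 = 72·0 + 96·59 + 51·42 + 75·82 = 85
h_32 = 72·85 + 96·0 + 51·59 + 75·42 = 57
h_33 = 72·57 + 96·85 + 51·0 + 75·59 = 5
h_34 = 72·5 + 96·57 + 51·85 + 75·0 = 79
h_35 = 72·79 + 96·5 + 51·57 + 75·85 = 27
h_36 = 72·27 + 96·79 + 51·5 + 75·57 = 90
h_37 = 72·90 + 96·27 + 51·79 + 75·5 = 90
h_38 = 72·90 + 96·90 + 51·27 + 75·79 = 15
h_39 = 72·15 + 96·90 + 51·90 + 75·27 = 39
h_40 = 72·39 + 96·15 + 51·90 + 75·90 = 68
h_41 = 72·68 + 96·39 + 51·15 + 75·90 = 53
h_42 = 72·53 + 96·68 + 51·39 + 75·15 = 72
h_43 = 72·72 + 96·53 + 51·68 + 75·39 = 78
h_44 = 72·78 + 96·72 + 51·53 + 75·68 = 58
h_45 = 72·58 + 96·78 + 51·72 + 75·53 = 8
h_46 = 72·8 + 96·58 + 51·78 + 75·72 = 2
h_47 = 72·2 + 96·8 + 51·58 + 75·78 = 20
h_48 = 72·20 + 96·2 + 51·8 + 75·58 = 85
h_49 = 72·85 + 96·20 + 51·2 + 75·8 = 12
h_50 = 72·12 + 96·85 + 51·20 + 75·2 = 9
h_51 = 72·9 + 96·12 + 51·85 + 75·20 = 69
h_52 = 72·69 + 96·9 + 51·12 + 75·85 = 15
h_53 = 72·15 + 96·69 + 51·9 + 75·12 = 42
h_54 = 72·42 + 96·15 + 51·69 + 75·9 = 25
h_55 = 72·25 + 96·42 + 51·15 + 75·69 = 35
h_56 = 72·35 + 96·25 + 51·42 + 75·15 = 39
h_57 = 72·39 + 96·35 + 51·25 + 75·42 = 20
h_58 = 72·20 + 96·39 + 51·35 + 75·25 = 17
h_59 = 72·17 + 96·20 + 51·39 + 75·35 = 95
h_60 = 72·95 + 96·17 + 51·20 + 75·39 = 1
h_61 = 72·1 + 96·95 + 51·17 + 75·20 = 16
h_62 = 72·16 + 96·1 + 51·95 + 75·17 = 93
h_63 = 72·93 + 96·16 + 51·1 + 75·95 = 82
h_64 = 72·82 + 96·93 + 51·16 + 75·1 = 9
h_65 = 72·9 + 96·82 + 51·93 + 75·16 = 10
h_66 = 72·10 + 96·9 + 51·82 + 75·93 = 34
h_67 = 72·34 + 96·10 + 51·9 + 75·82 = 26
h_68 = 72·26 + 96·34 + 51·10 + 75·9 = 16
h_69 = 72·16 + 96·26 + 51·34 + 75·10 = 21
h_70 = 72·21 + 96·16 + 51·26 + 75·34 = 37
h_71 = 72·37 + 96·21 + 51·16 + 75·26 = 74
h_72 = 72·74 + 96·37 + 51·21 + 75·16 = 93
h_73 = 72·93 + 96·74 + 51·37 + 75·21 = 93
h_74 = 72·93 + 96·93 + 51·74 + 75·37 = 57
h_75 = 72·57 + 96·93 + 51·93 + 75·74 = 45
h_76 = 72·45 + 96·57 + 51·93 + 75·93 = 60
h_77 = 72·60 + 96·45 + 51·57 + 75·93 = 92
h_78 = 72·92 + 96·60 + 51·45 + 75·57 = 39
h_79 = 72·39 + 96·92 + 51·60 + 75·45 = 33
h_80 = 72·33 + 96·39 + 51·92 + 75·60 = 83
h_81 = 72·83 + 96·33 + 51·39 + 75·92 = 88
h_82 = 72·88 + 96·83 + 51·33 + 75·39 = 94
h_83 = 72·94 + 96·88 + 51·83 + 75·33 = 2
h_84 = 72·2 + 96·94 + 51·88 + 75·83 = 93
h_85 = 72·93 + 96·2 + 51·94 + 75·88 = 46
h_86 = 72·46 + 96·93 + 51·2 + 75·94 = 89
h_87 = 72·89 + 96·46 + 51·93 + 75·2 = 3
h_88 = 72·3 + 96·89 + 51·46 + 75·93 = 39
h_89 = 72·39 + 96·3 + 51·89 + 75·46 = 27
h_90 = 72·27 + 96·39 + 51·3 + 75·89 = 3
h_91 = 72·3 + 96·27 + 51·39 + 75·3 = 75
h_92 = 72·75 + 96·3 + 51·27 + 75·39 = 96
h_93 = 72·96 + 96·75 + 51·3 + 75·27 = 91
h_94 = 72·91 + 96·96 + 51·75 + 75·3 = 30
h_95 = 72·30 + 96·91 + 51·96 + 75·75 = 77
h_96 = 72·77 + 96·30 + 51·91 + 75·96 = 89
h_97 = 72·89 + 96·77 + 51·30 + 75·91 = 39
h_98 = 72·39 + 96·89 + 51·77 + 75·30 = 69
h_99 = 72·69 + 96·39 + 51·89 + 75·77 = 14

14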